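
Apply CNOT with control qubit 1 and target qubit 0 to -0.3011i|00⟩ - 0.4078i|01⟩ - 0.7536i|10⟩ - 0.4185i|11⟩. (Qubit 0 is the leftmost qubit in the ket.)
-0.3011i|00⟩ - 0.4185i|01⟩ - 0.7536i|10⟩ - 0.4078i|11⟩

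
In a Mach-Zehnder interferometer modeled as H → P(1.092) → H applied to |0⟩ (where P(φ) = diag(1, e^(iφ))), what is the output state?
(0.7304 + 0.4438i)|0⟩ + (0.2696 - 0.4438i)|1⟩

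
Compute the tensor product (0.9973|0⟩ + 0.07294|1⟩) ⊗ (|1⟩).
0.9973|01⟩ + 0.07294|11⟩

amp(|b₁b₂…⟩) = product of the factor amplitudes for bits b₁, b₂, …; only kets whose every factor amplitude is nonzero survive.
|01⟩: (0.9973)(1) = 0.9973
|11⟩: (0.07294)(1) = 0.07294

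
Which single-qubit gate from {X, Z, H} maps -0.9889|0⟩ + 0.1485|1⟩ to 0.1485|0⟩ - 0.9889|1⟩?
X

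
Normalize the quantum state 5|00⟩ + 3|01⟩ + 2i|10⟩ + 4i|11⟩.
0.6804|00⟩ + 1/√6|01⟩ + 0.2722i|10⟩ + 0.5443i|11⟩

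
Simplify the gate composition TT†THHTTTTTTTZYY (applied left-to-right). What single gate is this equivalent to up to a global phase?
Z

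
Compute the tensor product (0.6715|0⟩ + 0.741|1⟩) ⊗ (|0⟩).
0.6715|00⟩ + 0.741|10⟩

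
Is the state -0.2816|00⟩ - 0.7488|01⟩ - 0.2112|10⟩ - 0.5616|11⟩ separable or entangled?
Separable

Writing the state as a|00⟩ + b|01⟩ + c|10⟩ + d|11⟩, it is a product state iff ad − bc = 0.
Here (a, b, c, d) = (-0.2816, -0.7488, -0.2112, -0.5616): ad − bc = (-0.2816)(-0.5616) − (-0.7488)(-0.2112) = 0, so the state is separable.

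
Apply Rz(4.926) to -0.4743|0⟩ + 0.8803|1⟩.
(0.3692 + 0.2977i)|0⟩ + (-0.6853 + 0.5526i)|1⟩

Rz(4.926) = [[e^(−iθ/2), 0], [0, e^(iθ/2)]] with e^(±iθ/2) = cos(θ/2) ± i·sin(θ/2); θ = 4.926, cos(θ/2) ≈ -0.778457, sin(θ/2) ≈ 0.627698.
With a = amp(|0⟩) = -0.4743 and b = amp(|1⟩) = 0.8803:
new amp(|0⟩) = (-0.778457 - 0.627698i)·a = (0.3692 + 0.2977i)
new amp(|1⟩) = (-0.778457 + 0.627698i)·b = (-0.6853 + 0.5526i)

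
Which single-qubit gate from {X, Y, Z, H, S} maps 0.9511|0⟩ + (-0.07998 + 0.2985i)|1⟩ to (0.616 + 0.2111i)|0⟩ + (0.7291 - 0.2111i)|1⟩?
H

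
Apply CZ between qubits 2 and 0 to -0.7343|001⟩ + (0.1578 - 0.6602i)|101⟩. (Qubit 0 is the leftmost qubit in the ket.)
-0.7343|001⟩ + (-0.1578 + 0.6602i)|101⟩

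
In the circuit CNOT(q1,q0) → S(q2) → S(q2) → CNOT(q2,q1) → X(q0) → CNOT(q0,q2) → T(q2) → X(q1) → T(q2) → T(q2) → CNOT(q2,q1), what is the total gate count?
11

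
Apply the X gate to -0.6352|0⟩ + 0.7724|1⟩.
0.7724|0⟩ - 0.6352|1⟩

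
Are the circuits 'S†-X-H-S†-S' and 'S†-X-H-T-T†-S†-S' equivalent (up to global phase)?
Yes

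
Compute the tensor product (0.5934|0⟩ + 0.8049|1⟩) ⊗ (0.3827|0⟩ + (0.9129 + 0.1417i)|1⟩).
0.2271|00⟩ + (0.5417 + 0.08408i)|01⟩ + 0.308|10⟩ + (0.7348 + 0.1141i)|11⟩

amp(|b₁b₂…⟩) = product of the factor amplitudes for bits b₁, b₂, …; only kets whose every factor amplitude is nonzero survive.
|00⟩: (0.5934)(0.3827) = 0.2271
|01⟩: (0.5934)(0.9129 + 0.1417i) = (0.5417 + 0.08408i)
|10⟩: (0.8049)(0.3827) = 0.308
|11⟩: (0.8049)(0.9129 + 0.1417i) = (0.7348 + 0.1141i)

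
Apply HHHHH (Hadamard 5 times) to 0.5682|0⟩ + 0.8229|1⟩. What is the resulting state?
0.9837|0⟩ - 0.1801|1⟩

H² = I, so H^5 = H: a single Hadamard. With (a, b) = (0.5682, 0.8229), H gives ((a + b)/√2, (a − b)/√2) = (0.9837, -0.1801).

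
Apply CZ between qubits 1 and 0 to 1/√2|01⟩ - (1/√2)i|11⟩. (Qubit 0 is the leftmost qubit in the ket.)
1/√2|01⟩ + (1/√2)i|11⟩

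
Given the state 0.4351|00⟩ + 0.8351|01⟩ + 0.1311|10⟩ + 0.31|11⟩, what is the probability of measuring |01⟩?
0.6974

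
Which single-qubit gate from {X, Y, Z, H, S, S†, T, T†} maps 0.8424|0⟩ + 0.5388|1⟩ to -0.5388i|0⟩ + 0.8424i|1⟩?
Y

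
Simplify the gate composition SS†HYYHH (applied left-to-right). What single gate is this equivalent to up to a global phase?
H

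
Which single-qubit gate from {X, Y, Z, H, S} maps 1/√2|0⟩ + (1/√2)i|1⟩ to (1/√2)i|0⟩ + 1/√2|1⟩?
X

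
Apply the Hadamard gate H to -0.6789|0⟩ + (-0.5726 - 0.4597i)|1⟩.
(-0.8849 - 0.3251i)|0⟩ + (-0.07517 + 0.3251i)|1⟩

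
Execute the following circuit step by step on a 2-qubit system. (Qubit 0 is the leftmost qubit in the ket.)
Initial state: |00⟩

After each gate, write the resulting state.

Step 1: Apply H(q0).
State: 1/√2|00⟩ + 1/√2|10⟩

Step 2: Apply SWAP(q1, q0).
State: 1/√2|00⟩ + 1/√2|01⟩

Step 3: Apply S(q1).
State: 1/√2|00⟩ + (1/√2)i|01⟩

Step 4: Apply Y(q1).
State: 1/√2|00⟩ + (1/√2)i|01⟩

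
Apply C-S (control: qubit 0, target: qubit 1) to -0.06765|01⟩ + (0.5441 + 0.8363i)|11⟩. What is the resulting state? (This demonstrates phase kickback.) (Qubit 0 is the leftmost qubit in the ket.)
-0.06765|01⟩ + (-0.8363 + 0.5441i)|11⟩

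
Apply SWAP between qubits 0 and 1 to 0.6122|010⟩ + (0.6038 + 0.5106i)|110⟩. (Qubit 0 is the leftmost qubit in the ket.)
0.6122|100⟩ + (0.6038 + 0.5106i)|110⟩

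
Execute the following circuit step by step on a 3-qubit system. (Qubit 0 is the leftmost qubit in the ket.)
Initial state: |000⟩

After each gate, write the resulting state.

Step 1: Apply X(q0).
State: |100⟩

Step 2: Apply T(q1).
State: |100⟩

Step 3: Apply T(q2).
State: |100⟩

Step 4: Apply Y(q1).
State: i|110⟩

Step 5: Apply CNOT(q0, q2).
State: i|111⟩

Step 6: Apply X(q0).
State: i|011⟩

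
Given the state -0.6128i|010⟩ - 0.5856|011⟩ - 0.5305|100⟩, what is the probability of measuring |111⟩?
0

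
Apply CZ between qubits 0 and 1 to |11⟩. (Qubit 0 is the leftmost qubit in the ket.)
-|11⟩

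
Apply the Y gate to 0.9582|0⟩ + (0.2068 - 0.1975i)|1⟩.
(-0.1975 - 0.2068i)|0⟩ + 0.9582i|1⟩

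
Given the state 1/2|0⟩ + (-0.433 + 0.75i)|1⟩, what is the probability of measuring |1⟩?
0.75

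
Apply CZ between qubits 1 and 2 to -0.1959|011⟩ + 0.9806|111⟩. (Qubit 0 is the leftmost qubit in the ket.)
0.1959|011⟩ - 0.9806|111⟩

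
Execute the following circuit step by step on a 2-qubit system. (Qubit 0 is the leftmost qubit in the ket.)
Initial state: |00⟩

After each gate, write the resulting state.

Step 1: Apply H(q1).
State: 1/√2|00⟩ + 1/√2|01⟩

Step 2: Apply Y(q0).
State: (1/√2)i|10⟩ + (1/√2)i|11⟩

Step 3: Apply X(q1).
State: (1/√2)i|10⟩ + (1/√2)i|11⟩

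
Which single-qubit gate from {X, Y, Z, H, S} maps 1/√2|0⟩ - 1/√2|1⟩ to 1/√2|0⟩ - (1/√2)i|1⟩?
S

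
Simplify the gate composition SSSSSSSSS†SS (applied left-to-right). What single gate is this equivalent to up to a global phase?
S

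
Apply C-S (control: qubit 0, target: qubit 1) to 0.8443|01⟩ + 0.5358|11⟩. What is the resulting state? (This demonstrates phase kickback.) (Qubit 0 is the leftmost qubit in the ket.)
0.8443|01⟩ + 0.5358i|11⟩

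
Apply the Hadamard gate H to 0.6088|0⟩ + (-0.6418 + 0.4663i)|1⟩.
(-0.02333 + 0.3297i)|0⟩ + (0.8843 - 0.3297i)|1⟩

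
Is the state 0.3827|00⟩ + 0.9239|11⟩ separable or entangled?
Entangled

Writing the state as a|00⟩ + b|01⟩ + c|10⟩ + d|11⟩, it is a product state iff ad − bc = 0.
Here (a, b, c, d) = (0.3827, 0, 0, 0.9239): ad − bc = (0.3827)(0.9239) − (0)(0) = 0.3536 ≠ 0, so the state is entangled.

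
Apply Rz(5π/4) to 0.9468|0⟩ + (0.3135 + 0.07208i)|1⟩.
(-0.3623 - 0.8747i)|0⟩ + (-0.1866 + 0.2621i)|1⟩

Rz(5π/4) = [[e^(−iθ/2), 0], [0, e^(iθ/2)]] with e^(±iθ/2) = cos(θ/2) ± i·sin(θ/2); θ = 5π/4, cos(θ/2) ≈ -0.382683, sin(θ/2) ≈ 0.92388.
With a = amp(|0⟩) = 0.9468 and b = amp(|1⟩) = (0.3135 + 0.07208i):
new amp(|0⟩) = (-0.382683 - 0.92388i)·a = (-0.3623 - 0.8747i)
new amp(|1⟩) = (-0.382683 + 0.92388i)·b = (-0.1866 + 0.2621i)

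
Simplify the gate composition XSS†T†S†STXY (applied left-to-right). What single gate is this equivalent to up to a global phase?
Y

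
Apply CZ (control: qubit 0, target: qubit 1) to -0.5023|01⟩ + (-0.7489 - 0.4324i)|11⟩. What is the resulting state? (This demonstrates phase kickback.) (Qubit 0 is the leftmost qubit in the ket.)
-0.5023|01⟩ + (0.7489 + 0.4324i)|11⟩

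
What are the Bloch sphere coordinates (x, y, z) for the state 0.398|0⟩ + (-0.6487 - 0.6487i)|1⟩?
(-0.5164, -0.5164, -0.6832)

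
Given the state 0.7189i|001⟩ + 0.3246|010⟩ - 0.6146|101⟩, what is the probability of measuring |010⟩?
0.1054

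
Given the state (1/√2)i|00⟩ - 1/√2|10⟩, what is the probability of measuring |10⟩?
1/2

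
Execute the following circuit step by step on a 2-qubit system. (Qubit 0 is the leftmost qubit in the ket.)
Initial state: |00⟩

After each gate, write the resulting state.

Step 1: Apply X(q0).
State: |10⟩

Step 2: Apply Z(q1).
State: |10⟩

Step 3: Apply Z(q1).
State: |10⟩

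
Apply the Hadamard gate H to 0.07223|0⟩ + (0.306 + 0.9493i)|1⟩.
(0.2674 + 0.6713i)|0⟩ + (-0.1653 - 0.6713i)|1⟩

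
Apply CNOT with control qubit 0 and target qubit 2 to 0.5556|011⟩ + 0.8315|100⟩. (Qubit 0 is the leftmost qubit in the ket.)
0.5556|011⟩ + 0.8315|101⟩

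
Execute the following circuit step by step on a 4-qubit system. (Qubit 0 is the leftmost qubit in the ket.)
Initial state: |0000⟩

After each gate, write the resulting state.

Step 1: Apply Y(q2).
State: i|0010⟩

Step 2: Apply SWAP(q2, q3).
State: i|0001⟩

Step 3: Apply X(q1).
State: i|0101⟩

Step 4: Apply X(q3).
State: i|0100⟩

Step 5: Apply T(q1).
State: (-1/√2 + (1/√2)i)|0100⟩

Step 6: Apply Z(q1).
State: (1/√2 - (1/√2)i)|0100⟩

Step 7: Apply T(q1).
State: |0100⟩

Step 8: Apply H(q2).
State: 1/√2|0100⟩ + 1/√2|0110⟩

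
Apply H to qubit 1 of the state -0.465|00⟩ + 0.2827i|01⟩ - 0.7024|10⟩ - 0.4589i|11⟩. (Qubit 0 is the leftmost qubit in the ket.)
(-0.3288 + 0.1999i)|00⟩ + (-0.3288 - 0.1999i)|01⟩ + (-0.4967 - 0.3245i)|10⟩ + (-0.4967 + 0.3245i)|11⟩

H on qubit 1 mixes each pair of kets that differ only in qubit 1: amplitudes (a, b) of (|…0…⟩, |…1…⟩) become ((a + b)/√2, (a − b)/√2). Kets absent from the input have amplitude 0.
(|00⟩, |01⟩): (a, b) = (-0.465, 0.2827i) → ((-0.3288 + 0.1999i), (-0.3288 - 0.1999i))
(|10⟩, |11⟩): (a, b) = (-0.7024, -0.4589i) → ((-0.4967 - 0.3245i), (-0.4967 + 0.3245i))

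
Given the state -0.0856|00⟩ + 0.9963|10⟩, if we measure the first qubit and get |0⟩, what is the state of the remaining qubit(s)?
-|0⟩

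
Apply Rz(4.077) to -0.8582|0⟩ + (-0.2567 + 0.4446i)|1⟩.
(0.3869 + 0.766i)|0⟩ + (-0.2811 - 0.4296i)|1⟩

Rz(4.077) = [[e^(−iθ/2), 0], [0, e^(iθ/2)]] with e^(±iθ/2) = cos(θ/2) ± i·sin(θ/2); θ = 4.077, cos(θ/2) ≈ -0.450838, sin(θ/2) ≈ 0.892606.
With a = amp(|0⟩) = -0.8582 and b = amp(|1⟩) = (-0.2567 + 0.4446i):
new amp(|0⟩) = (-0.450838 - 0.892606i)·a = (0.3869 + 0.766i)
new amp(|1⟩) = (-0.450838 + 0.892606i)·b = (-0.2811 - 0.4296i)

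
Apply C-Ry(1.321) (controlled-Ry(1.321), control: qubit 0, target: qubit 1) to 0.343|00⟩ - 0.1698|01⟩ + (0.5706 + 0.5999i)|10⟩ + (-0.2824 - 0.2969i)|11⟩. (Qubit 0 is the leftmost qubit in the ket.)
0.343|00⟩ - 0.1698|01⟩ + (0.6239 + 0.6559i)|10⟩ + (0.1271 + 0.1336i)|11⟩

C-Ry(1.321) leaves the control-|0⟩ kets |00⟩, |01⟩ unchanged and applies Ry(1.321) to qubit 1 on the control-|1⟩ pair (|10⟩, |11⟩).
Ry(1.321) = [[cos(θ/2), −sin(θ/2)], [sin(θ/2), cos(θ/2)]]; θ = 1.321, cos(θ/2) ≈ 0.789686, sin(θ/2) ≈ 0.613512.
With a = amp(|10⟩) = (0.5706 + 0.5999i) and b = amp(|11⟩) = (-0.2824 - 0.2969i):
new amp(|10⟩) = (0.789686)·a + (-0.613512)·b = (0.6239 + 0.6559i)
new amp(|11⟩) = (0.613512)·a + (0.789686)·b = (0.1271 + 0.1336i)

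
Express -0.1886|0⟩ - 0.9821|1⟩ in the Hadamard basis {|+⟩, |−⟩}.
-0.8278|+⟩ + 0.5611|−⟩

With |ψ⟩ = α|0⟩ + β|1⟩, the Hadamard-basis coefficients are ⟨+|ψ⟩ = (α + β)/√2 and ⟨−|ψ⟩ = (α − β)/√2.
Here α = -0.1886, β = -0.9821: (α + β)/√2 = -0.8278, (α − β)/√2 = 0.5611.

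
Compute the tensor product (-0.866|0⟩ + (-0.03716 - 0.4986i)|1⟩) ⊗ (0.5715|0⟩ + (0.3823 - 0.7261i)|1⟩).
-0.4949|00⟩ + (-0.3311 + 0.6288i)|01⟩ + (-0.02124 - 0.2849i)|10⟩ + (-0.3762 - 0.1636i)|11⟩

amp(|b₁b₂…⟩) = product of the factor amplitudes for bits b₁, b₂, …; only kets whose every factor amplitude is nonzero survive.
|00⟩: (-0.866)(0.5715) = -0.4949
|01⟩: (-0.866)(0.3823 - 0.7261i) = (-0.3311 + 0.6288i)
|10⟩: (-0.03716 - 0.4986i)(0.5715) = (-0.02124 - 0.2849i)
|11⟩: (-0.03716 - 0.4986i)(0.3823 - 0.7261i) = (-0.3762 - 0.1636i)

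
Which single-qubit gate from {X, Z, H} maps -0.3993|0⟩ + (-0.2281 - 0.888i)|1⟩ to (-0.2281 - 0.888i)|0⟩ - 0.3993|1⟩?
X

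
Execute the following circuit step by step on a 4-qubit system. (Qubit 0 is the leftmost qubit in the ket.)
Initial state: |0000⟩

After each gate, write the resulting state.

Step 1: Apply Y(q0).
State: i|1000⟩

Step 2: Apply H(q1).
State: (1/√2)i|1000⟩ + (1/√2)i|1100⟩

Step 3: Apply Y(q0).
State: 1/√2|0000⟩ + 1/√2|0100⟩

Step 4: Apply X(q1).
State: 1/√2|0000⟩ + 1/√2|0100⟩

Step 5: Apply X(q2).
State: 1/√2|0010⟩ + 1/√2|0110⟩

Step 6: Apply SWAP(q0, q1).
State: 1/√2|0010⟩ + 1/√2|1010⟩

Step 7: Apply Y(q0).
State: -(1/√2)i|0010⟩ + (1/√2)i|1010⟩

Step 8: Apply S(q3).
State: -(1/√2)i|0010⟩ + (1/√2)i|1010⟩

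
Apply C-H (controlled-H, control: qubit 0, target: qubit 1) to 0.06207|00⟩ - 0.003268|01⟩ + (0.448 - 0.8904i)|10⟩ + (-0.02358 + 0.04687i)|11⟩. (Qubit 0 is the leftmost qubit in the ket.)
0.06207|00⟩ - 0.003268|01⟩ + (0.3001 - 0.5965i)|10⟩ + (0.3335 - 0.6627i)|11⟩

C-H leaves the control-|0⟩ kets |00⟩, |01⟩ unchanged and applies H to qubit 1 on the control-|1⟩ pair (|10⟩, |11⟩).
H = [[1/√2, 1/√2], [1/√2, -1/√2]].
With a = amp(|10⟩) = (0.448 - 0.8904i) and b = amp(|11⟩) = (-0.02358 + 0.04687i):
new amp(|10⟩) = (1/√2)·a + (1/√2)·b = (0.3001 - 0.5965i)
new amp(|11⟩) = (1/√2)·a + (-1/√2)·b = (0.3335 - 0.6627i)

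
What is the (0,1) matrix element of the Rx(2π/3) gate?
-0.866i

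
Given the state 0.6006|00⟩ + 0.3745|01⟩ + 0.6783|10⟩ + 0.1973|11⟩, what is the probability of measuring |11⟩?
0.03893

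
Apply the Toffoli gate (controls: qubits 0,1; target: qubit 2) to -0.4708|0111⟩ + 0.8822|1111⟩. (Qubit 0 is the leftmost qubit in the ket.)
-0.4708|0111⟩ + 0.8822|1101⟩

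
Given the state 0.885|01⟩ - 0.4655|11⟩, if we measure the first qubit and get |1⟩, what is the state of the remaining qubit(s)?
-|1⟩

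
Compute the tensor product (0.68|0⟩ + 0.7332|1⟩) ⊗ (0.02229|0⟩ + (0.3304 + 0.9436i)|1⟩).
0.01516|00⟩ + (0.2247 + 0.6416i)|01⟩ + 0.01634|10⟩ + (0.2422 + 0.6918i)|11⟩

amp(|b₁b₂…⟩) = product of the factor amplitudes for bits b₁, b₂, …; only kets whose every factor amplitude is nonzero survive.
|00⟩: (0.68)(0.02229) = 0.01516
|01⟩: (0.68)(0.3304 + 0.9436i) = (0.2247 + 0.6416i)
|10⟩: (0.7332)(0.02229) = 0.01634
|11⟩: (0.7332)(0.3304 + 0.9436i) = (0.2422 + 0.6918i)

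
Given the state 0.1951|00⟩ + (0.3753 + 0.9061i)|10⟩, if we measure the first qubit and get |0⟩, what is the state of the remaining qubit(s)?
|0⟩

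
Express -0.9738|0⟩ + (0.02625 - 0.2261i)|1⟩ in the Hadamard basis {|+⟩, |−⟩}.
(-0.67 - 0.1599i)|+⟩ + (-0.7071 + 0.1599i)|−⟩

With |ψ⟩ = α|0⟩ + β|1⟩, the Hadamard-basis coefficients are ⟨+|ψ⟩ = (α + β)/√2 and ⟨−|ψ⟩ = (α − β)/√2.
Here α = -0.9738, β = (0.02625 - 0.2261i): (α + β)/√2 = (-0.67 - 0.1599i), (α − β)/√2 = (-0.7071 + 0.1599i).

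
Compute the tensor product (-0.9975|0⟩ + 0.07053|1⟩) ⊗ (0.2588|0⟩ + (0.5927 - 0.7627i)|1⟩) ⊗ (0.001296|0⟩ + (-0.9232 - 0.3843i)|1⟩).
-0.0003346|000⟩ + (0.2383 + 0.09921i)|001⟩ + (-0.0007662 + 0.000986i)|010⟩ + (0.8382 - 0.4752i)|011⟩ + 0.00002366|100⟩ + (-0.01685 - 0.007015i)|101⟩ + (0.00005418 - 0.00006972i)|110⟩ + (-0.05927 + 0.0336i)|111⟩

amp(|b₁b₂…⟩) = product of the factor amplitudes for bits b₁, b₂, …; only kets whose every factor amplitude is nonzero survive.
|000⟩: (-0.9975)(0.2588)(0.001296) = -0.0003346
|001⟩: (-0.9975)(0.2588)(-0.9232 - 0.3843i) = (0.2383 + 0.09921i)
|010⟩: (-0.9975)(0.5927 - 0.7627i)(0.001296) = (-0.0007662 + 0.000986i)
|011⟩: (-0.9975)(0.5927 - 0.7627i)(-0.9232 - 0.3843i) = (0.8382 - 0.4752i)
|100⟩: (0.07053)(0.2588)(0.001296) = 0.00002366
|101⟩: (0.07053)(0.2588)(-0.9232 - 0.3843i) = (-0.01685 - 0.007015i)
|110⟩: (0.07053)(0.5927 - 0.7627i)(0.001296) = (0.00005418 - 0.00006972i)
|111⟩: (0.07053)(0.5927 - 0.7627i)(-0.9232 - 0.3843i) = (-0.05927 + 0.0336i)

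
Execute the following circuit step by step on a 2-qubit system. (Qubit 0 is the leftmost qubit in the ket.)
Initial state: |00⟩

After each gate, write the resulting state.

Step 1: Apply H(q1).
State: 1/√2|00⟩ + 1/√2|01⟩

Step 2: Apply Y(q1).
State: -(1/√2)i|00⟩ + (1/√2)i|01⟩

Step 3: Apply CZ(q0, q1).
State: -(1/√2)i|00⟩ + (1/√2)i|01⟩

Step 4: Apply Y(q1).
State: 1/√2|00⟩ + 1/√2|01⟩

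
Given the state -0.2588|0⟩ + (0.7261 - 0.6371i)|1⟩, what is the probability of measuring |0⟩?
0.06698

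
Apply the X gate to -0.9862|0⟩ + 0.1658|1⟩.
0.1658|0⟩ - 0.9862|1⟩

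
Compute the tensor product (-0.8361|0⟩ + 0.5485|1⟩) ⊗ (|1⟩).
-0.8361|01⟩ + 0.5485|11⟩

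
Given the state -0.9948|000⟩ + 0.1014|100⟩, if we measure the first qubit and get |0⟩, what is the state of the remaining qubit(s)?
-|00⟩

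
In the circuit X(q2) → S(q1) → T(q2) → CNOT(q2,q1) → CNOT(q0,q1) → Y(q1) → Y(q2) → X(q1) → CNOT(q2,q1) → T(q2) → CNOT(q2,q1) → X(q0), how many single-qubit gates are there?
8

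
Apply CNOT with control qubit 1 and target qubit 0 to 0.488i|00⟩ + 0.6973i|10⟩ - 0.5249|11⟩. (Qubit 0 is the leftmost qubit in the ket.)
0.488i|00⟩ - 0.5249|01⟩ + 0.6973i|10⟩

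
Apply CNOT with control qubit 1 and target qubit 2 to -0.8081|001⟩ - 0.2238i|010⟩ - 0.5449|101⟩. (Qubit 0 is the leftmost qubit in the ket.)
-0.8081|001⟩ - 0.2238i|011⟩ - 0.5449|101⟩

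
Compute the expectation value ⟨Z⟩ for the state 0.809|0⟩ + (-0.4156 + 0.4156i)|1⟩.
0.309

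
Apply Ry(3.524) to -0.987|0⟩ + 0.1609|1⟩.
0.0296|0⟩ - 0.9996|1⟩

Ry(3.524) = [[cos(θ/2), −sin(θ/2)], [sin(θ/2), cos(θ/2)]]; θ = 3.524, cos(θ/2) ≈ -0.190041, sin(θ/2) ≈ 0.981776.
With a = amp(|0⟩) = -0.987 and b = amp(|1⟩) = 0.1609:
new amp(|0⟩) = (-0.190041)·a + (-0.981776)·b = 0.0296
new amp(|1⟩) = (0.981776)·a + (-0.190041)·b = -0.9996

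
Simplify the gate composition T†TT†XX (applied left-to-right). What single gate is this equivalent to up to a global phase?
T†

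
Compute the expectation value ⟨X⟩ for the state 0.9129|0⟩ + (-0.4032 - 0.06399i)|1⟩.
-0.7362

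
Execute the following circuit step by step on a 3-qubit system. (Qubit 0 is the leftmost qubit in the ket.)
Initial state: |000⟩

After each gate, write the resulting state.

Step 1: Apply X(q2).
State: |001⟩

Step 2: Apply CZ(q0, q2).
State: |001⟩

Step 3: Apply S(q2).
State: i|001⟩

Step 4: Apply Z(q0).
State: i|001⟩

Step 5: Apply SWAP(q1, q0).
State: i|001⟩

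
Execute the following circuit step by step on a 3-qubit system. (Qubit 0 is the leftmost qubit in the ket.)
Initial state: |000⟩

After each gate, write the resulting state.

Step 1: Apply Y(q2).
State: i|001⟩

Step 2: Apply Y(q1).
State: -|011⟩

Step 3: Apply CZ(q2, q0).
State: -|011⟩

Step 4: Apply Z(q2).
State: |011⟩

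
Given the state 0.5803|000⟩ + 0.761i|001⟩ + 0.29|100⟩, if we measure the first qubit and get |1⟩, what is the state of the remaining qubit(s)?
|00⟩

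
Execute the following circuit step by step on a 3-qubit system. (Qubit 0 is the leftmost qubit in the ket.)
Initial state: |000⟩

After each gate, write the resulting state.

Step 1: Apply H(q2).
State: 1/√2|000⟩ + 1/√2|001⟩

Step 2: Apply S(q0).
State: 1/√2|000⟩ + 1/√2|001⟩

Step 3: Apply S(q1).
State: 1/√2|000⟩ + 1/√2|001⟩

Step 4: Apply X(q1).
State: 1/√2|010⟩ + 1/√2|011⟩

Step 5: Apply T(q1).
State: (1/2 + (1/2)i)|010⟩ + (1/2 + (1/2)i)|011⟩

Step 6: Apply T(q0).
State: (1/2 + (1/2)i)|010⟩ + (1/2 + (1/2)i)|011⟩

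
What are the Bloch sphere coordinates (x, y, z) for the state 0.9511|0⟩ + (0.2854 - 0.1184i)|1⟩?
(0.5429, -0.2252, 0.8091)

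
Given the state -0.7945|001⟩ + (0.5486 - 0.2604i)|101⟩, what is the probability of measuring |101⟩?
0.3688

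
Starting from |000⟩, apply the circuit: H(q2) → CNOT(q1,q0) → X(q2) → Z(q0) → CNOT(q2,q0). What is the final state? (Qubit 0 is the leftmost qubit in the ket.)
1/√2|000⟩ + 1/√2|101⟩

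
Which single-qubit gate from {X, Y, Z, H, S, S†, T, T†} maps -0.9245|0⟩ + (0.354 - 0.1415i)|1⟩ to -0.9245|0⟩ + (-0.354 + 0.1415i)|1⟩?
Z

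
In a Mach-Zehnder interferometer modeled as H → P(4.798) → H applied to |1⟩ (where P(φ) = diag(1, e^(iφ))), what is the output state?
(0.4572 + 0.4982i)|0⟩ + (0.5428 - 0.4982i)|1⟩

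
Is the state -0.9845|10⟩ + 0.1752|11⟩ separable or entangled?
Separable

Writing the state as a|00⟩ + b|01⟩ + c|10⟩ + d|11⟩, it is a product state iff ad − bc = 0.
Here (a, b, c, d) = (0, 0, -0.9845, 0.1752): ad − bc = (0)(0.1752) − (0)(-0.9845) = 0, so the state is separable.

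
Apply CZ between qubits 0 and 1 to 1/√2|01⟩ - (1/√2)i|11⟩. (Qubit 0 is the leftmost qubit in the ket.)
1/√2|01⟩ + (1/√2)i|11⟩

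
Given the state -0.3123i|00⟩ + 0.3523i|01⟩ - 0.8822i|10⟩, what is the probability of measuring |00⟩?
0.09753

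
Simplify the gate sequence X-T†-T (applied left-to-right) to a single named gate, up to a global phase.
X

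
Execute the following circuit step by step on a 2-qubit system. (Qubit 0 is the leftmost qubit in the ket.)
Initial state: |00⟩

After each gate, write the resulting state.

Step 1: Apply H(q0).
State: 1/√2|00⟩ + 1/√2|10⟩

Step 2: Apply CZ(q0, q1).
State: 1/√2|00⟩ + 1/√2|10⟩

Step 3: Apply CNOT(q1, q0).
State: 1/√2|00⟩ + 1/√2|10⟩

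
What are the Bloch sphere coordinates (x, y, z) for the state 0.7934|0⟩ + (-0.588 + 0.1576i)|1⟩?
(-0.933, 0.2501, 0.2589)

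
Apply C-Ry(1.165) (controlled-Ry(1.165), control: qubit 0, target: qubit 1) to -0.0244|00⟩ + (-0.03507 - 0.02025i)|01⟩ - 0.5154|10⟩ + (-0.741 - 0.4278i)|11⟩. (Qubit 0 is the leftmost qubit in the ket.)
-0.0244|00⟩ + (-0.03507 - 0.02025i)|01⟩ + (-0.02277 + 0.2353i)|10⟩ + (-0.9023 - 0.3573i)|11⟩

C-Ry(1.165) leaves the control-|0⟩ kets |00⟩, |01⟩ unchanged and applies Ry(1.165) to qubit 1 on the control-|1⟩ pair (|10⟩, |11⟩).
Ry(1.165) = [[cos(θ/2), −sin(θ/2)], [sin(θ/2), cos(θ/2)]]; θ = 1.165, cos(θ/2) ≈ 0.83509, sin(θ/2) ≈ 0.550113.
With a = amp(|10⟩) = -0.5154 and b = amp(|11⟩) = (-0.741 - 0.4278i):
new amp(|10⟩) = (0.83509)·a + (-0.550113)·b = (-0.02277 + 0.2353i)
new amp(|11⟩) = (0.550113)·a + (0.83509)·b = (-0.9023 - 0.3573i)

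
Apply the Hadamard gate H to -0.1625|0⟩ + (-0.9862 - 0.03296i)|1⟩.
(-0.8123 - 0.02331i)|0⟩ + (0.5824 + 0.02331i)|1⟩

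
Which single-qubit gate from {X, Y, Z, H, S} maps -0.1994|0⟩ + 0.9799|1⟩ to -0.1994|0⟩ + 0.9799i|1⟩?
S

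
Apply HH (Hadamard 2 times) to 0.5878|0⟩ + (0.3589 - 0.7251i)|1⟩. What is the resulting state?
0.5878|0⟩ + (0.3589 - 0.7251i)|1⟩

H² = I, so an even number of Hadamards cancels: H^2 = I and the state is unchanged.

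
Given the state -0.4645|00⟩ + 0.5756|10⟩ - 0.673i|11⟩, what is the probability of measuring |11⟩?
0.4529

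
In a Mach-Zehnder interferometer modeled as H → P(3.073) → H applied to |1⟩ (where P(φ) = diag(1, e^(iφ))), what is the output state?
(0.9988 - 0.03427i)|0⟩ + (0.001176 + 0.03427i)|1⟩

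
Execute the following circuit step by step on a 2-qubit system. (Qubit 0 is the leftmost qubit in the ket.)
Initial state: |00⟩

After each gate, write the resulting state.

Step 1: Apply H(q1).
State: 1/√2|00⟩ + 1/√2|01⟩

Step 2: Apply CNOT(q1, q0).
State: 1/√2|00⟩ + 1/√2|11⟩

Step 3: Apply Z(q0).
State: 1/√2|00⟩ - 1/√2|11⟩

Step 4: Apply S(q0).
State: 1/√2|00⟩ - (1/√2)i|11⟩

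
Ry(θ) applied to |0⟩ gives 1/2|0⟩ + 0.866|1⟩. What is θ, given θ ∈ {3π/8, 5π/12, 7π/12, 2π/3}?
2π/3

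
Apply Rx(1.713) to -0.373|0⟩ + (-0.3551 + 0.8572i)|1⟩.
(0.4033 + 0.2683i)|0⟩ + (-0.2326 + 0.8434i)|1⟩

Rx(1.713) = [[cos(θ/2), −i·sin(θ/2)], [−i·sin(θ/2), cos(θ/2)]]; θ = 1.713, cos(θ/2) ≈ 0.655086, sin(θ/2) ≈ 0.755554.
With a = amp(|0⟩) = -0.373 and b = amp(|1⟩) = (-0.3551 + 0.8572i):
new amp(|0⟩) = (0.655086)·a + (-0.755554i)·b = (0.4033 + 0.2683i)
new amp(|1⟩) = (-0.755554i)·a + (0.655086)·b = (-0.2326 + 0.8434i)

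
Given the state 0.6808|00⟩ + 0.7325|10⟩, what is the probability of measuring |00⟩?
0.4635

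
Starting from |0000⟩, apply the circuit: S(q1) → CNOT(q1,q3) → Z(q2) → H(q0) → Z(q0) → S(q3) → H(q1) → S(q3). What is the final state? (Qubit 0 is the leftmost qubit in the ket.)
1/2|0000⟩ + 1/2|0100⟩ - 1/2|1000⟩ - 1/2|1100⟩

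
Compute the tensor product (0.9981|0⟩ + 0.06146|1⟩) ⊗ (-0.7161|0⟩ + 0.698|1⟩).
-0.7147|00⟩ + 0.6967|01⟩ - 0.04401|10⟩ + 0.0429|11⟩

amp(|b₁b₂…⟩) = product of the factor amplitudes for bits b₁, b₂, …; only kets whose every factor amplitude is nonzero survive.
|00⟩: (0.9981)(-0.7161) = -0.7147
|01⟩: (0.9981)(0.698) = 0.6967
|10⟩: (0.06146)(-0.7161) = -0.04401
|11⟩: (0.06146)(0.698) = 0.0429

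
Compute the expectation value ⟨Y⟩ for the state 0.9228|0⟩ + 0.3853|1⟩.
0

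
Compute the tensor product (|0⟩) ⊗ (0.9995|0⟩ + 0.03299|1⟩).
0.9995|00⟩ + 0.03299|01⟩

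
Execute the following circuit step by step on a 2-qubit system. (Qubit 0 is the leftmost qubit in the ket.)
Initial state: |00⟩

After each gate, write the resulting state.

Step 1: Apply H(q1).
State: 1/√2|00⟩ + 1/√2|01⟩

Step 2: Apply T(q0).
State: 1/√2|00⟩ + 1/√2|01⟩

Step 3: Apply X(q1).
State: 1/√2|00⟩ + 1/√2|01⟩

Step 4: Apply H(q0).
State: 1/2|00⟩ + 1/2|01⟩ + 1/2|10⟩ + 1/2|11⟩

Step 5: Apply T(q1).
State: 1/2|00⟩ + (1/√8 + (1/√8)i)|01⟩ + 1/2|10⟩ + (1/√8 + (1/√8)i)|11⟩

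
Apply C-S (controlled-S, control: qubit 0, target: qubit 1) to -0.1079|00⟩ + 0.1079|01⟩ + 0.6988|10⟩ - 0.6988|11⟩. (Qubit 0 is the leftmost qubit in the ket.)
-0.1079|00⟩ + 0.1079|01⟩ + 0.6988|10⟩ - 0.6988i|11⟩

C-S leaves the control-|0⟩ kets |00⟩, |01⟩ unchanged and applies S to qubit 1 on the control-|1⟩ pair (|10⟩, |11⟩).
S = [[1, 0], [0, i]].
With a = amp(|10⟩) = 0.6988 and b = amp(|11⟩) = -0.6988:
new amp(|10⟩) = (1)·a = 0.6988
new amp(|11⟩) = (i)·b = -0.6988i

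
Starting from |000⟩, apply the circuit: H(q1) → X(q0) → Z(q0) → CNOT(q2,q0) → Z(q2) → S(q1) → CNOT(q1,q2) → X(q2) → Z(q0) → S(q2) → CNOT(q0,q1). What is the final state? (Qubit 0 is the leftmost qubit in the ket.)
(1/√2)i|100⟩ + (1/√2)i|111⟩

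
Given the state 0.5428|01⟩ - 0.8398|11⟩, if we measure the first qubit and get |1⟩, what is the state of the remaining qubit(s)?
-|1⟩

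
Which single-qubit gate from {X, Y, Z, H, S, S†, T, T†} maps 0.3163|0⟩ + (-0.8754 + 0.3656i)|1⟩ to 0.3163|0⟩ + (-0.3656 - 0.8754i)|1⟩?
S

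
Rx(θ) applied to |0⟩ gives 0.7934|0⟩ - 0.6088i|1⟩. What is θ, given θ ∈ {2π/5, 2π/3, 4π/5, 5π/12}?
5π/12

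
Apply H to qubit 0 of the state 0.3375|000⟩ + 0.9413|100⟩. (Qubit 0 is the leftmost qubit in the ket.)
0.9042|000⟩ - 0.427|100⟩

H on qubit 0 mixes each pair of kets that differ only in qubit 0: amplitudes (a, b) of (|…0…⟩, |…1…⟩) become ((a + b)/√2, (a − b)/√2). Kets absent from the input have amplitude 0.
(|000⟩, |100⟩): (a, b) = (0.3375, 0.9413) → (0.9042, -0.427)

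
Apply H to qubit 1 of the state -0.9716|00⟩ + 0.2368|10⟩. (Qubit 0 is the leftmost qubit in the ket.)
-0.687|00⟩ - 0.687|01⟩ + 0.1674|10⟩ + 0.1674|11⟩

H on qubit 1 mixes each pair of kets that differ only in qubit 1: amplitudes (a, b) of (|…0…⟩, |…1…⟩) become ((a + b)/√2, (a − b)/√2). Kets absent from the input have amplitude 0.
(|00⟩, |01⟩): (a, b) = (-0.9716, 0) → (-0.687, -0.687)
(|10⟩, |11⟩): (a, b) = (0.2368, 0) → (0.1674, 0.1674)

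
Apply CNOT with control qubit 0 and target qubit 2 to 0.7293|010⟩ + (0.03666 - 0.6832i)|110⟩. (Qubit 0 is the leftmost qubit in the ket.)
0.7293|010⟩ + (0.03666 - 0.6832i)|111⟩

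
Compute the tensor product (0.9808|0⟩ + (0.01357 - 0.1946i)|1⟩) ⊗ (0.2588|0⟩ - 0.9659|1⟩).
0.2538|00⟩ - 0.9474|01⟩ + (0.003512 - 0.05036i)|10⟩ + (-0.01311 + 0.188i)|11⟩

amp(|b₁b₂…⟩) = product of the factor amplitudes for bits b₁, b₂, …; only kets whose every factor amplitude is nonzero survive.
|00⟩: (0.9808)(0.2588) = 0.2538
|01⟩: (0.9808)(-0.9659) = -0.9474
|10⟩: (0.01357 - 0.1946i)(0.2588) = (0.003512 - 0.05036i)
|11⟩: (0.01357 - 0.1946i)(-0.9659) = (-0.01311 + 0.188i)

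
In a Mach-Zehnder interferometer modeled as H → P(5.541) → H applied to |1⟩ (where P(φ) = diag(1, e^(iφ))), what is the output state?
(0.1315 + 0.338i)|0⟩ + (0.8685 - 0.338i)|1⟩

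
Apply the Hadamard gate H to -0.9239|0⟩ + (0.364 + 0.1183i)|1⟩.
(-0.3959 + 0.08365i)|0⟩ + (-0.9107 - 0.08365i)|1⟩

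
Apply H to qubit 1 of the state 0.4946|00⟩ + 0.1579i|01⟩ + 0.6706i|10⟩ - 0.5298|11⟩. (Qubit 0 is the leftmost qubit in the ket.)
(0.3497 + 0.1117i)|00⟩ + (0.3497 - 0.1117i)|01⟩ + (-0.3746 + 0.4742i)|10⟩ + (0.3746 + 0.4742i)|11⟩

H on qubit 1 mixes each pair of kets that differ only in qubit 1: amplitudes (a, b) of (|…0…⟩, |…1…⟩) become ((a + b)/√2, (a − b)/√2). Kets absent from the input have amplitude 0.
(|00⟩, |01⟩): (a, b) = (0.4946, 0.1579i) → ((0.3497 + 0.1117i), (0.3497 - 0.1117i))
(|10⟩, |11⟩): (a, b) = (0.6706i, -0.5298) → ((-0.3746 + 0.4742i), (0.3746 + 0.4742i))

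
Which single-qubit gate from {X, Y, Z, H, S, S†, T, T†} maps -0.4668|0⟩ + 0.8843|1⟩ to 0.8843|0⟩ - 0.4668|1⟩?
X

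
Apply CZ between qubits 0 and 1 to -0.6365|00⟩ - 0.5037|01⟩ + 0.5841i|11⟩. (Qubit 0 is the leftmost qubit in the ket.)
-0.6365|00⟩ - 0.5037|01⟩ - 0.5841i|11⟩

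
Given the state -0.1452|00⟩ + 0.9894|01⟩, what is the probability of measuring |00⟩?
0.02108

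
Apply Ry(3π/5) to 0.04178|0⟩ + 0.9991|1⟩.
-0.7837|0⟩ + 0.6211|1⟩

Ry(3π/5) = [[cos(θ/2), −sin(θ/2)], [sin(θ/2), cos(θ/2)]]; θ = 3π/5, cos(θ/2) ≈ 0.587785, sin(θ/2) ≈ 0.809017.
With a = amp(|0⟩) = 0.04178 and b = amp(|1⟩) = 0.9991:
new amp(|0⟩) = (0.587785)·a + (-0.809017)·b = -0.7837
new amp(|1⟩) = (0.809017)·a + (0.587785)·b = 0.6211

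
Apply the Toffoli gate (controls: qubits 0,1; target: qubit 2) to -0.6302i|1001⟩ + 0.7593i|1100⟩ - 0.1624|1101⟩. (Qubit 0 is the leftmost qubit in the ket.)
-0.6302i|1001⟩ + 0.7593i|1110⟩ - 0.1624|1111⟩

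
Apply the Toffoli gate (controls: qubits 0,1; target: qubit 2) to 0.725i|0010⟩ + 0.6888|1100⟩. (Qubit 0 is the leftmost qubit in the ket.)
0.725i|0010⟩ + 0.6888|1110⟩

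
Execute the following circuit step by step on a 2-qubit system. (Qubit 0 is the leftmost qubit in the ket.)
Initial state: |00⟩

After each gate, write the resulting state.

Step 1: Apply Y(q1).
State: i|01⟩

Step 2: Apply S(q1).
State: -|01⟩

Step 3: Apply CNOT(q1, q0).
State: -|11⟩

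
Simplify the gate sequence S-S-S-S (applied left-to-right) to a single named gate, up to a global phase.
I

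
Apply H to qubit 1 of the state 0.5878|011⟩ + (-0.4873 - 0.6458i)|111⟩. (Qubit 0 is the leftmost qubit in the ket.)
0.4156|001⟩ - 0.4156|011⟩ + (-0.3446 - 0.4566i)|101⟩ + (0.3446 + 0.4566i)|111⟩

H on qubit 1 mixes each pair of kets that differ only in qubit 1: amplitudes (a, b) of (|…0…⟩, |…1…⟩) become ((a + b)/√2, (a − b)/√2). Kets absent from the input have amplitude 0.
(|001⟩, |011⟩): (a, b) = (0, 0.5878) → (0.4156, -0.4156)
(|101⟩, |111⟩): (a, b) = (0, (-0.4873 - 0.6458i)) → ((-0.3446 - 0.4566i), (0.3446 + 0.4566i))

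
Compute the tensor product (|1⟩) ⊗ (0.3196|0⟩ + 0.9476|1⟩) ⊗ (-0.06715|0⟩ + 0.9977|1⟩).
-0.02146|100⟩ + 0.3189|101⟩ - 0.06363|110⟩ + 0.9454|111⟩

amp(|b₁b₂…⟩) = product of the factor amplitudes for bits b₁, b₂, …; only kets whose every factor amplitude is nonzero survive.
|100⟩: (1)(0.3196)(-0.06715) = -0.02146
|101⟩: (1)(0.3196)(0.9977) = 0.3189
|110⟩: (1)(0.9476)(-0.06715) = -0.06363
|111⟩: (1)(0.9476)(0.9977) = 0.9454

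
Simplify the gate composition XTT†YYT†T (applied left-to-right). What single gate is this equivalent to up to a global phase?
X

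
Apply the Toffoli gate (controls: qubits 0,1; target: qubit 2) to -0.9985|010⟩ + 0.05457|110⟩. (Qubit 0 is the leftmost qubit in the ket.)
-0.9985|010⟩ + 0.05457|111⟩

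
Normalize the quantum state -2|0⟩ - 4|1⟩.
-1/√5|0⟩ - 0.8944|1⟩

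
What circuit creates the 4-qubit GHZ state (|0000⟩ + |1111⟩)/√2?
H(q0) → CNOT(q0,q1) → CNOT(q0,q2) → CNOT(q0,q3)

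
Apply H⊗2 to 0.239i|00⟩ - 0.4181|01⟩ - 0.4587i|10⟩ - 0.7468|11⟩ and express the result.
(-0.5825 - 0.1099i)|00⟩ + (0.5825 - 0.1099i)|01⟩ + (0.1644 + 0.3489i)|10⟩ + (-0.1644 + 0.3489i)|11⟩

H⊗2 gives amp(|y⟩) = (1/2) Σ_x (−1)^(x·y) amp(|x⟩), where x·y is the number of positions in which both x and y have a 1.
|00⟩: (0.239i - 0.4181 - 0.4587i - 0.7468)/2 = (-0.5825 - 0.1099i)
|01⟩: (0.239i + 0.4181 - 0.4587i + 0.7468)/2 = (0.5825 - 0.1099i)
|10⟩: (0.239i - 0.4181 + 0.4587i + 0.7468)/2 = (0.1644 + 0.3489i)
|11⟩: (0.239i + 0.4181 + 0.4587i - 0.7468)/2 = (-0.1644 + 0.3489i)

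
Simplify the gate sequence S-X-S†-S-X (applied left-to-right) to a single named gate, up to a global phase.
S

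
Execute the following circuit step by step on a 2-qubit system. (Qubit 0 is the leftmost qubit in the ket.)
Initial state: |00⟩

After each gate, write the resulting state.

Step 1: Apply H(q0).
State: 1/√2|00⟩ + 1/√2|10⟩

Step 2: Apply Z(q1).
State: 1/√2|00⟩ + 1/√2|10⟩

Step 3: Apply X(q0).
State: 1/√2|00⟩ + 1/√2|10⟩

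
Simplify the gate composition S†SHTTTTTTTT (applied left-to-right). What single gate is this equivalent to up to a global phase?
H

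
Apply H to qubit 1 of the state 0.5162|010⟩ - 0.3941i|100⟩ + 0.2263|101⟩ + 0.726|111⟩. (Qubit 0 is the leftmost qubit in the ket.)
0.365|000⟩ - 0.365|010⟩ - 0.2787i|100⟩ + 0.6734|101⟩ - 0.2787i|110⟩ - 0.3533|111⟩

H on qubit 1 mixes each pair of kets that differ only in qubit 1: amplitudes (a, b) of (|…0…⟩, |…1…⟩) become ((a + b)/√2, (a − b)/√2). Kets absent from the input have amplitude 0.
(|000⟩, |010⟩): (a, b) = (0, 0.5162) → (0.365, -0.365)
(|100⟩, |110⟩): (a, b) = (-0.3941i, 0) → (-0.2787i, -0.2787i)
(|101⟩, |111⟩): (a, b) = (0.2263, 0.726) → (0.6734, -0.3533)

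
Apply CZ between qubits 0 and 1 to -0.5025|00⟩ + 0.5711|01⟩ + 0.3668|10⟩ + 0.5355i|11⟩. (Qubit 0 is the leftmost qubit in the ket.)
-0.5025|00⟩ + 0.5711|01⟩ + 0.3668|10⟩ - 0.5355i|11⟩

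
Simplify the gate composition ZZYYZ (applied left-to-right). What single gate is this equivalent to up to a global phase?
Z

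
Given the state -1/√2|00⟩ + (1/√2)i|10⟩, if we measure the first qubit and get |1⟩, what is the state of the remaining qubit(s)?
i|0⟩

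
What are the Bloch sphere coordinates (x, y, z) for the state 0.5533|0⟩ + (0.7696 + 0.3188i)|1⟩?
(0.8516, 0.3528, -0.3878)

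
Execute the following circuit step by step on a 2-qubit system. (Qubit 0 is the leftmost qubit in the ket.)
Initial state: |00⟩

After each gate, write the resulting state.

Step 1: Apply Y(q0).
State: i|10⟩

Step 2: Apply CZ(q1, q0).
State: i|10⟩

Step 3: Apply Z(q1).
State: i|10⟩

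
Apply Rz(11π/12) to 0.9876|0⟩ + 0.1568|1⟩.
(0.1289 - 0.9792i)|0⟩ + (0.02047 + 0.1555i)|1⟩

Rz(11π/12) = [[e^(−iθ/2), 0], [0, e^(iθ/2)]] with e^(±iθ/2) = cos(θ/2) ± i·sin(θ/2); θ = 11π/12, cos(θ/2) ≈ 0.130526, sin(θ/2) ≈ 0.991445.
With a = amp(|0⟩) = 0.9876 and b = amp(|1⟩) = 0.1568:
new amp(|0⟩) = (0.130526 - 0.991445i)·a = (0.1289 - 0.9792i)
new amp(|1⟩) = (0.130526 + 0.991445i)·b = (0.02047 + 0.1555i)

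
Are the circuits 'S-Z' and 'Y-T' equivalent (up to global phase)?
No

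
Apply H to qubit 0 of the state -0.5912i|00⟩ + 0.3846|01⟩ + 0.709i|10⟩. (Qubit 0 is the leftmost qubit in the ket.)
0.0833i|00⟩ + 0.272|01⟩ - 0.9194i|10⟩ + 0.272|11⟩

H on qubit 0 mixes each pair of kets that differ only in qubit 0: amplitudes (a, b) of (|…0…⟩, |…1…⟩) become ((a + b)/√2, (a − b)/√2). Kets absent from the input have amplitude 0.
(|00⟩, |10⟩): (a, b) = (-0.5912i, 0.709i) → (0.0833i, -0.9194i)
(|01⟩, |11⟩): (a, b) = (0.3846, 0) → (0.272, 0.272)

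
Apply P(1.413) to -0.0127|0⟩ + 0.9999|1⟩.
-0.0127|0⟩ + (0.1571 + 0.9875i)|1⟩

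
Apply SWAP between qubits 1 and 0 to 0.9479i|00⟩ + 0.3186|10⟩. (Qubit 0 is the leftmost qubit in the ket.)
0.9479i|00⟩ + 0.3186|01⟩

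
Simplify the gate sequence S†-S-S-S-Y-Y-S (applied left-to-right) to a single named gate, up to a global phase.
S†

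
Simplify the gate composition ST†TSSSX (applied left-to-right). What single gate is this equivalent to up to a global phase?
X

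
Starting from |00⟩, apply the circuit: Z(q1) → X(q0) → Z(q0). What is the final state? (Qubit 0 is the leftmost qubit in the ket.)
-|10⟩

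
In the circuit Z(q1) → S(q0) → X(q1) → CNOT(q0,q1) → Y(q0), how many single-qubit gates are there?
4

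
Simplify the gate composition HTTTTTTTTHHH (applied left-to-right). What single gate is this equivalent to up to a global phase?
I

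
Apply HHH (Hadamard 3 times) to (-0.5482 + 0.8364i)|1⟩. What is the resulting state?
(-0.3876 + 0.5914i)|0⟩ + (0.3876 - 0.5914i)|1⟩

H² = I, so H^3 = H: a single Hadamard. With (a, b) = (0, (-0.5482 + 0.8364i)), H gives ((a + b)/√2, (a − b)/√2) = ((-0.3876 + 0.5914i), (0.3876 - 0.5914i)).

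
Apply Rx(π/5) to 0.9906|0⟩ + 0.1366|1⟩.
(0.9421 - 0.04221i)|0⟩ + (0.1299 - 0.3061i)|1⟩

Rx(π/5) = [[cos(θ/2), −i·sin(θ/2)], [−i·sin(θ/2), cos(θ/2)]]; θ = π/5, cos(θ/2) ≈ 0.951057, sin(θ/2) ≈ 0.309017.
With a = amp(|0⟩) = 0.9906 and b = amp(|1⟩) = 0.1366:
new amp(|0⟩) = (0.951057)·a + (-0.309017i)·b = (0.9421 - 0.04221i)
new amp(|1⟩) = (-0.309017i)·a + (0.951057)·b = (0.1299 - 0.3061i)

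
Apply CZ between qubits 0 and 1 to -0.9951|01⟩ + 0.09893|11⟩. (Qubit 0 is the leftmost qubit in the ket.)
-0.9951|01⟩ - 0.09893|11⟩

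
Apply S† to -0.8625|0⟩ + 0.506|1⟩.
-0.8625|0⟩ - 0.506i|1⟩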